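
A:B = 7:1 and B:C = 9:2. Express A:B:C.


Match B: multiply A:B by 9 → 63:9
Multiply B:C by 1 → 9:2
Combined: 63:9:2
GCD = 1
= 63:9:2

63:9:2


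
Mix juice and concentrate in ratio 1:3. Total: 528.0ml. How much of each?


Total parts = 1 + 3 = 4
juice: 528.0 × 1/4 = 132.0ml
concentrate: 528.0 × 3/4 = 396.0ml
= 132.0ml and 396.0ml

132.0ml and 396.0ml


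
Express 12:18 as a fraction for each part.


Total parts = 12 + 18 = 30
First part: 12/30 = 2/5
Second part: 18/30 = 3/5
= 2/5 and 3/5

2/5 and 3/5


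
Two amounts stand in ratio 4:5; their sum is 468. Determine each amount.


Let A = 4k, B = 5k.
4k + 5k = 468
9k = 468 → k = 468/9 = 52
A = 4×52 = 208, B = 5×52 = 260
= A = 208, B = 260

A = 208, B = 260


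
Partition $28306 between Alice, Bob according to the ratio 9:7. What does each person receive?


Total parts = 9 + 7 = 16
Alice: 28306 × 9/16 = 15922.13
Bob: 28306 × 7/16 = 12383.88
= Alice: $15922.13, Bob: $12383.88

Alice: $15922.13, Bob: $12383.88


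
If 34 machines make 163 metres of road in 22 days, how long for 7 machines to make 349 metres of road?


Days ∝ work / workers, so d₂ = d₁ × (m₁/m₂) × (w₂/w₁)
Workers factor (inverse): 34/7 ≈ 4.8571
Work factor (direct): 349/163 ≈ 2.1411
d₂ = 22 × 34/7 × 349/163 = (22 × 34 × 349) / (7 × 163) = 261052/1141
≈ 228.79 days

228.79 days


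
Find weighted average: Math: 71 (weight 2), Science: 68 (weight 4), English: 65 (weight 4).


Numerator = 71×2 + 68×4 + 65×4
= 142 + 272 + 260
= 674
Total weight = 10
Weighted avg = 674/10
= 67.40

67.40


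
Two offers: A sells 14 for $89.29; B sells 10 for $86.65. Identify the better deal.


Deal A: $89.29/14 = $6.3779/unit
Deal B: $86.65/10 = $8.6650/unit
A is cheaper per unit
= Deal A

Deal A


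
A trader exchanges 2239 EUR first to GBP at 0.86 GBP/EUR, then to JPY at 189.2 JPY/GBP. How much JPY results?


Step 1: 2239 EUR × 0.86 = 1925.54 GBP
Step 2: 1925.54 GBP × 189.2 = 364312.17 JPY
Implied rate EUR→JPY = 0.86 × 189.2 = 162.7120
= 364312.17 JPY

364312.17 JPY


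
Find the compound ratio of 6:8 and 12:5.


Compound ratio = (6×12) : (8×5)
= 72:40
GCD = 8
= 9:5

9:5


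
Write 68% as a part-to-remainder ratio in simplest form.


68% means 68 parts out of 100; remainder = 32
Part : remainder = 68:32
GCD = 4
= 17:8

17:8


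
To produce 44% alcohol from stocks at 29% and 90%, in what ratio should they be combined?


Let x parts of 29% mix with y parts of 90%.
29x + 90y = 44(x + y)
29x + 90y = 44x + 44y
x(29 - 44) = y(44 - 90)
x/y = (90 - 44)/(44 - 29) = 46/15
Simplify: 46:15
= 46:15

46:15


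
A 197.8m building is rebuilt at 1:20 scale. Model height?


Model size = real / scale
= 197.8 / 20
= 9.8900 m

9.8900 m


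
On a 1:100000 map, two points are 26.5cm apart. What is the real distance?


Real distance = map distance × scale
= 26.5cm × 100000
= 2650000 cm = 26500.0 m
= 26.500 km

26.500 km


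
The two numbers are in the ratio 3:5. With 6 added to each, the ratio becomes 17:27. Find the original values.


Let A = 3k, B = 5k.
(3k + 6) / (5k + 6) = 17/27
Cross-multiply: 27(3k + 6) = 17(5k + 6)
81k + 162 = 85k + 102
81k - 85k = 102 - 162
-4k = -60
k = -60/-4 = 15
A = 3×15 = 45, B = 5×15 = 75
= A = 45, B = 75

A = 45, B = 75


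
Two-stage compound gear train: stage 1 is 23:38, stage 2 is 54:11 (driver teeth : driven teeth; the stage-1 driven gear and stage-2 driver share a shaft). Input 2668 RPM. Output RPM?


Stage 1: RPM_B = RPM_A × t_A/t_B = 2668 × 23/38 = 61364/38 ≈ 1614.84
B and C share a shaft → RPM_C = RPM_B
Stage 2: RPM_D = RPM_C × t_C/t_D = RPM_A × (t_A×t_C)/(t_B×t_D)
Overall ratio = (23×54)/(38×11) = 1242/418
RPM_D = 2668 × 1242/418 = 3313656/418
≈ 7927.41 RPM

7927.41 RPM


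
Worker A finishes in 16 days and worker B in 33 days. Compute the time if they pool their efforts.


Rate of A = 1/16 per day
Rate of B = 1/33 per day
Combined rate = 1/16 + 1/33 = 49/528 ≈ 0.0928 per day
Days = 1 / combined rate = 528/49
≈ 10.78 days

10.78 days


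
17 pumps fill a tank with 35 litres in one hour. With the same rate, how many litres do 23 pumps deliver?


Direct proportion: y/x = constant
k = 35/17 ≈ 2.0588
y₂ = k × 23 = 35 × 23 / 17 = 805/17
≈ 47.35

47.35


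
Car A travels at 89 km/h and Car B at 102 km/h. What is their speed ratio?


Ratio = 89:102
GCD = 1
Simplified = 89:102
Time ratio (same distance) = 102:89
Speed ratio = 89:102

89:102


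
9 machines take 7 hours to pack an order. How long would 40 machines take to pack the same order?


Inverse proportion: x × y = constant
k = 9 × 7 = 63
y₂ = k / 40 = 63 / 40
= 1.58

1.58


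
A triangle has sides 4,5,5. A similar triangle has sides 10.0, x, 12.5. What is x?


Scale factor = 10.0/4 = 2.5
Missing side = 5 × 2.5
= 12.5

12.5


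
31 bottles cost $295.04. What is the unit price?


Unit rate = total / quantity
= 295.04 / 31
= $9.52 per unit

$9.52 per unit


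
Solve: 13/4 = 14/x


Cross multiply: 13 × x = 4 × 14
13x = 56
x = 56 / 13
= 4.31

4.31


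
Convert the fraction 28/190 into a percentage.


Percentage = (part / whole) × 100
= (28 / 190) × 100
≈ 14.74%

14.74%


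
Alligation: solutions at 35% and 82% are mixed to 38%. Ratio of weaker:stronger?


Let x parts of 35% mix with y parts of 82%.
35x + 82y = 38(x + y)
35x + 82y = 38x + 38y
x(35 - 38) = y(38 - 82)
x/y = (82 - 38)/(38 - 35) = 44/3
Simplify: 44:3
= 44:3

44:3


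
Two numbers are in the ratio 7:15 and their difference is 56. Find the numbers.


Let A = 7k, B = 15k.
15k - 7k = 56
8k = 56 → k = 56/8 = 7
A = 7×7 = 49, B = 15×7 = 105
= A = 49, B = 105

A = 49, B = 105


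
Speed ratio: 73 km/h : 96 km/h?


Ratio = 73:96
GCD = 1
Simplified = 73:96
Time ratio (same distance) = 96:73
Speed ratio = 73:96

73:96


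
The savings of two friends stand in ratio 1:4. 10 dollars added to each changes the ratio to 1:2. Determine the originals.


Let A = 1k, B = 4k.
(1k + 10) / (4k + 10) = 1/2
Cross-multiply: 2(1k + 10) = 1(4k + 10)
2k + 20 = 4k + 10
2k - 4k = 10 - 20
-2k = -10
k = -10/-2 = 5
A = 1×5 = 5, B = 4×5 = 20
= A = 5, B = 20

A = 5, B = 20


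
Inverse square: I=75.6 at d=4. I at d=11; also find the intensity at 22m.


I₁d₁² = I₂d₂²
I at 11m = 75.6 × (4/11)² = 75.6 × 16/121 = 1209.6/121 ≈ 9.9967
I at 22m = 75.6 × (4/22)² = 75.6 × 16/484 = 1209.6/484 ≈ 2.4992
= 9.9967 and 2.4992

9.9967 and 2.4992


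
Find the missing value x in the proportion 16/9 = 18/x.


Cross multiply: 16 × x = 9 × 18
16x = 162
x = 162 / 16
= 10.13

10.13


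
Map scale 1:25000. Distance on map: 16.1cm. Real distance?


Real distance = map distance × scale
= 16.1cm × 25000
= 402500 cm = 4025.0 m
= 4.025 km

4.025 km


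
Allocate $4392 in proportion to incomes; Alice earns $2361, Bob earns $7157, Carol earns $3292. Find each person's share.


Total income = 2361 + 7157 + 3292 = $12810
Alice: $4392 × 2361/12810 = $809.49
Bob: $4392 × 7157/12810 = $2453.83
Carol: $4392 × 3292/12810 = $1128.69
= Alice: $809.49, Bob: $2453.83, Carol: $1128.69

Alice: $809.49, Bob: $2453.83, Carol: $1128.69


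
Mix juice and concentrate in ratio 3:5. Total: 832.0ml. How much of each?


Total parts = 3 + 5 = 8
juice: 832.0 × 3/8 = 312.0ml
concentrate: 832.0 × 5/8 = 520.0ml
= 312.0ml and 520.0ml

312.0ml and 520.0ml


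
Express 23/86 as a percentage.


Percentage = (part / whole) × 100
= (23 / 86) × 100
≈ 26.74%

26.74%


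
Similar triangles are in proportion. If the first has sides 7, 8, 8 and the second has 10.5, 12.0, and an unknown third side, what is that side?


Scale factor = 10.5/7 = 1.5
Missing side = 8 × 1.5
= 12.0

12.0


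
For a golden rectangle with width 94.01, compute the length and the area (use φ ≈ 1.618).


φ = (1 + √5) / 2 ≈ 1.618
Length = width × φ = 94.01 × 1.618 = 152.10818
≈ 152.11
Area = width × length = 94.01 × 152.10818 = 14299.6900018 ≈ 14299.69
= Length: 152.11, Area: 14299.69

Length: 152.11, Area: 14299.69


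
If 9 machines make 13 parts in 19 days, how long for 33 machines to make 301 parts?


Days ∝ work / workers, so d₂ = d₁ × (m₁/m₂) × (w₂/w₁)
Workers factor (inverse): 9/33 ≈ 0.2727
Work factor (direct): 301/13 ≈ 23.1538
d₂ = 19 × 9/33 × 301/13 = (19 × 9 × 301) / (33 × 13) = 51471/429
≈ 119.98 days

119.98 days


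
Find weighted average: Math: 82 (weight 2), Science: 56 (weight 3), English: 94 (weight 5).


Numerator = 82×2 + 56×3 + 94×5
= 164 + 168 + 470
= 802
Total weight = 10
Weighted avg = 802/10
= 80.20

80.20


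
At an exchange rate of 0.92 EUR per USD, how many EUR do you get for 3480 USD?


Amount × rate = 3480 × 0.92
= 3201.60 EUR

3201.60 EUR


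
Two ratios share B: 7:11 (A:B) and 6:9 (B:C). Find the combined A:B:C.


Match B: multiply A:B by 6 → 42:66
Multiply B:C by 11 → 66:99
Combined: 42:66:99
GCD = 3
= 14:22:33

14:22:33


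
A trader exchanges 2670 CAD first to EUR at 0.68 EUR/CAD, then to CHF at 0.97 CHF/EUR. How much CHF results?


Step 1: 2670 CAD × 0.68 = 1815.60 EUR
Step 2: 1815.60 EUR × 0.97 = 1761.13 CHF
Implied rate CAD→CHF = 0.68 × 0.97 = 0.6596
= 1761.13 CHF

1761.13 CHF


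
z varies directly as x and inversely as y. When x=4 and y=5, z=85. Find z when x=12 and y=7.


z = k·x/y
Solve for k using the known point: k = z·y/x = 85×5/4 = 425/4 = 106.2500
Now evaluate at x=12, y=7:
z = k × 12 / 7 = (425 × 12) / (4 × 7) = 5100/28
≈ 182.1429

182.1429


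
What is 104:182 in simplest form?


GCD(104, 182) = 26
104/26 : 182/26
= 4:7

4:7


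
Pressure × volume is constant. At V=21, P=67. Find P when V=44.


Inverse proportion: x × y = constant
k = 21 × 67 = 1407
y₂ = k / 44 = 1407 / 44
= 31.98

31.98


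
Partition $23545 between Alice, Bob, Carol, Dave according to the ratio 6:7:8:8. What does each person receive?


Total parts = 6 + 7 + 8 + 8 = 29
Alice: 23545 × 6/29 = 4871.38
Bob: 23545 × 7/29 = 5683.28
Carol: 23545 × 8/29 = 6495.17
Dave: 23545 × 8/29 = 6495.17
= Alice: $4871.38, Bob: $5683.28, Carol: $6495.17, Dave: $6495.17

Alice: $4871.38, Bob: $5683.28, Carol: $6495.17, Dave: $6495.17


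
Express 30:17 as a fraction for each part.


Total parts = 30 + 17 = 47
First part: 30/47 = 30/47
Second part: 17/47 = 17/47
= 30/47 and 17/47

30/47 and 17/47


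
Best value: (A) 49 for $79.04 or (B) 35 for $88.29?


Deal A: $79.04/49 = $1.6131/unit
Deal B: $88.29/35 = $2.5226/unit
A is cheaper per unit
= Deal A

Deal A


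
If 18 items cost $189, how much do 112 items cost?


Direct proportion: y/x = constant
k = 189/18 = 10.5000
y₂ = k × 112 = 189 × 112 / 18 = 21168/18
= 1176.00

1176.00


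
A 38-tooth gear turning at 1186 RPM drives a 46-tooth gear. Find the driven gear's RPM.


Gear ratio = 38:46 = 19:23
RPM_B = RPM_A × (teeth_A / teeth_B)
= 1186 × (38/46)
= 979.7 RPM

979.7 RPM


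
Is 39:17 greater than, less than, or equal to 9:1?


39/17 = 2.2941
9/1 = 9.0000
2.2941 < 9.0000, so 39:17 is less
= less than

less than


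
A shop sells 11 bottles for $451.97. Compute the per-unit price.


Unit rate = total / quantity
= 451.97 / 11
= $41.09 per unit

$41.09 per unit


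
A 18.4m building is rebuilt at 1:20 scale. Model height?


Model size = real / scale
= 18.4 / 20
= 0.9200 m

0.9200 m


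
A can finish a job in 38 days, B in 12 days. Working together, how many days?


Rate of A = 1/38 per day
Rate of B = 1/12 per day
Combined rate = 1/38 + 1/12 = 50/456 ≈ 0.1096 per day
Days = 1 / combined rate = 456/50
= 9.12 days

9.12 days


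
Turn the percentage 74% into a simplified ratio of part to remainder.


74% means 74 parts out of 100; remainder = 26
Part : remainder = 74:26
GCD = 2
= 37:13

37:13


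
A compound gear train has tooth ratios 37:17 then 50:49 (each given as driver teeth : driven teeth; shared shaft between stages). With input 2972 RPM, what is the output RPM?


Stage 1: RPM_B = RPM_A × t_A/t_B = 2972 × 37/17 = 109964/17 ≈ 6468.47
B and C share a shaft → RPM_C = RPM_B
Stage 2: RPM_D = RPM_C × t_C/t_D = RPM_A × (t_A×t_C)/(t_B×t_D)
Overall ratio = (37×50)/(17×49) = 1850/833
RPM_D = 2972 × 1850/833 = 5498200/833
≈ 6600.48 RPM

6600.48 RPM


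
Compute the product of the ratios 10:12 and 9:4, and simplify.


Compound ratio = (10×9) : (12×4)
= 90:48
GCD = 6
= 15:8

15:8


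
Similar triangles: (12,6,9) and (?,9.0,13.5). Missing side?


Scale factor = 9.0/6 = 1.5
Missing side = 12 × 1.5
= 18.0

18.0


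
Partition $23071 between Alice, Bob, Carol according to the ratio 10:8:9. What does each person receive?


Total parts = 10 + 8 + 9 = 27
Alice: 23071 × 10/27 = 8544.81
Bob: 23071 × 8/27 = 6835.85
Carol: 23071 × 9/27 = 7690.33
= Alice: $8544.81, Bob: $6835.85, Carol: $7690.33

Alice: $8544.81, Bob: $6835.85, Carol: $7690.33


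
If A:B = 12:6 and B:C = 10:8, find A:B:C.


Match B: multiply A:B by 10 → 120:60
Multiply B:C by 6 → 60:48
Combined: 120:60:48
GCD = 12
= 10:5:4

10:5:4


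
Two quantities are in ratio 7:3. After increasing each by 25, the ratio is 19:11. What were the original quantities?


Let A = 7k, B = 3k.
(7k + 25) / (3k + 25) = 19/11
Cross-multiply: 11(7k + 25) = 19(3k + 25)
77k + 275 = 57k + 475
77k - 57k = 475 - 275
20k = 200
k = 200/20 = 10
A = 7×10 = 70, B = 3×10 = 30
= A = 70, B = 30

A = 70, B = 30


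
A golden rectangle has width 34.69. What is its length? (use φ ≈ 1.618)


φ = (1 + √5) / 2 ≈ 1.618
Length = width × φ = 34.69 × 1.618 = 56.12842
≈ 56.13

56.13


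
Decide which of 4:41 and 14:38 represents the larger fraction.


4/41 = 0.0976
14/38 = 0.3684
0.0976 < 0.3684, so 4:41 is less
= 14:38

14:38


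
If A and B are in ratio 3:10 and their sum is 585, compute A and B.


Let A = 3k, B = 10k.
3k + 10k = 585
13k = 585 → k = 585/13 = 45
A = 3×45 = 135, B = 10×45 = 450
= A = 135, B = 450

A = 135, B = 450


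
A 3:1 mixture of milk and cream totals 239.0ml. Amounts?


Total parts = 3 + 1 = 4
milk: 239.0 × 3/4 = 179.3ml
cream: 239.0 × 1/4 = 59.8ml
= 179.3ml and 59.8ml

179.3ml and 59.8ml


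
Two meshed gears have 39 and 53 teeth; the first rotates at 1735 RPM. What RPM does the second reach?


Gear ratio = 39:53 = 39:53
RPM_B = RPM_A × (teeth_A / teeth_B)
= 1735 × (39/53)
= 1276.7 RPM

1276.7 RPM


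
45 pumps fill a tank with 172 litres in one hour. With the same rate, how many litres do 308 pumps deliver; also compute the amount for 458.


Direct proportion: y/x = constant
k = 172/45 ≈ 3.8222
y at x=308: k × 308 = 172 × 308 / 45 = 52976/45 ≈ 1177.24
y at x=458: k × 458 = 172 × 458 / 45 = 78776/45 ≈ 1750.58
= 1177.24 and 1750.58

1177.24 and 1750.58


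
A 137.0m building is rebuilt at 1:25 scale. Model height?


Model size = real / scale
= 137.0 / 25
= 5.4800 m

5.4800 m


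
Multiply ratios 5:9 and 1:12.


Compound ratio = (5×1) : (9×12)
= 5:108
GCD = 1
= 5:108

5:108


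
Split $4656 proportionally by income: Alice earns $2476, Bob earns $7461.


Total income = 2476 + 7461 = $9937
Alice: $4656 × 2476/9937 = $1160.13
Bob: $4656 × 7461/9937 = $3495.87
= Alice: $1160.13, Bob: $3495.87

Alice: $1160.13, Bob: $3495.87


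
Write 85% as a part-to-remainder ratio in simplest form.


85% means 85 parts out of 100; remainder = 15
Part : remainder = 85:15
GCD = 5
= 17:3

17:3


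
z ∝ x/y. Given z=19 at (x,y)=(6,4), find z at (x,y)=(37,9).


z = k·x/y
Solve for k using the known point: k = z·y/x = 19×4/6 = 76/6 ≈ 12.6667
Now evaluate at x=37, y=9:
z = k × 37 / 9 = (76 × 37) / (6 × 9) = 2812/54
≈ 52.0741

52.0741


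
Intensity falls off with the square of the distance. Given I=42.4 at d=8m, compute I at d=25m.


I₁d₁² = I₂d₂²
I₂ = I₁ × (d₁/d₂)²
= 42.4 × (8/25)²
= 42.4 × 64/625
= 2713.6/625
≈ 4.3418

4.3418


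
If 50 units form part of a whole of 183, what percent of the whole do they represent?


Percentage = (part / whole) × 100
= (50 / 183) × 100
≈ 27.32%

27.32%


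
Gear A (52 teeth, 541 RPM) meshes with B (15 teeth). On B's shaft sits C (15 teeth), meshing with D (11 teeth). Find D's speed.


Stage 1: RPM_B = RPM_A × t_A/t_B = 541 × 52/15 = 28132/15 ≈ 1875.47
B and C share a shaft → RPM_C = RPM_B
Stage 2: RPM_D = RPM_C × t_C/t_D = RPM_A × (t_A×t_C)/(t_B×t_D)
Overall ratio = (52×15)/(15×11) = 780/165
RPM_D = 541 × 780/165 = 421980/165
≈ 2557.45 RPM

2557.45 RPM


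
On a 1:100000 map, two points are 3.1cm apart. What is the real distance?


Real distance = map distance × scale
= 3.1cm × 100000
= 310000 cm = 3100.0 m
= 3.100 km

3.100 km


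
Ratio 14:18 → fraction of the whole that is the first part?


Total parts = 14 + 18 = 32
First part: 14/32 = 7/16
= 7/16

7/16


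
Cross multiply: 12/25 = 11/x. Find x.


Cross multiply: 12 × x = 25 × 11
12x = 275
x = 275 / 12
= 22.92

22.92


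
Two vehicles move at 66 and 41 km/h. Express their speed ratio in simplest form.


Ratio = 66:41
GCD = 1
Simplified = 66:41
Time ratio (same distance) = 41:66
Speed ratio = 66:41

66:41


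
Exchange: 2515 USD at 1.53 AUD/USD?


Amount × rate = 2515 × 1.53
= 3847.95 AUD

3847.95 AUD


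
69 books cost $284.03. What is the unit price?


Unit rate = total / quantity
= 284.03 / 69
= $4.12 per unit

$4.12 per unit


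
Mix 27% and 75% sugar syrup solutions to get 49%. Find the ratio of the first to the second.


Let x parts of 27% mix with y parts of 75%.
27x + 75y = 49(x + y)
27x + 75y = 49x + 49y
x(27 - 49) = y(49 - 75)
x/y = (75 - 49)/(49 - 27) = 26/22
Simplify: 13:11
= 13:11

13:11


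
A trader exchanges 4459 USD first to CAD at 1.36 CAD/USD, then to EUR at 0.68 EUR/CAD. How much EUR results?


Step 1: 4459 USD × 1.36 = 6064.24 CAD
Step 2: 6064.24 CAD × 0.68 = 4123.68 EUR
Implied rate USD→EUR = 1.36 × 0.68 = 0.9248
= 4123.68 EUR

4123.68 EUR


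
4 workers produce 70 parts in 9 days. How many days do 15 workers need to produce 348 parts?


Days ∝ work / workers, so d₂ = d₁ × (m₁/m₂) × (w₂/w₁)
Workers factor (inverse): 4/15 ≈ 0.2667
Work factor (direct): 348/70 ≈ 4.9714
d₂ = 9 × 4/15 × 348/70 = (9 × 4 × 348) / (15 × 70) = 12528/1050
≈ 11.93 days

11.93 days


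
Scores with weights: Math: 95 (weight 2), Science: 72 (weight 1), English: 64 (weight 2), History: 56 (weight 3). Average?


Numerator = 95×2 + 72×1 + 64×2 + 56×3
= 190 + 72 + 128 + 168
= 558
Total weight = 8
Weighted avg = 558/8
= 69.75

69.75


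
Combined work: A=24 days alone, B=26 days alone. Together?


Rate of A = 1/24 per day
Rate of B = 1/26 per day
Combined rate = 1/24 + 1/26 = 50/624 ≈ 0.0801 per day
Days = 1 / combined rate = 624/50
= 12.48 days

12.48 days


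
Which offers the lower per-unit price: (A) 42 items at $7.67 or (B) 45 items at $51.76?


Deal A: $7.67/42 = $0.1826/unit
Deal B: $51.76/45 = $1.1502/unit
A is cheaper per unit
= Deal A

Deal A


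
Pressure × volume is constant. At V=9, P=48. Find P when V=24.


Inverse proportion: x × y = constant
k = 9 × 48 = 432
y₂ = k / 24 = 432 / 24
= 18.00

18.00


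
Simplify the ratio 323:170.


GCD(323, 170) = 17
323/17 : 170/17
= 19:10

19:10


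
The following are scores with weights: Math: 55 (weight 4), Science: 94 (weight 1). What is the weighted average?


Numerator = 55×4 + 94×1
= 220 + 94
= 314
Total weight = 5
Weighted avg = 314/5
= 62.80

62.80


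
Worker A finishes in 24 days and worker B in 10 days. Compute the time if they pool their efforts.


Rate of A = 1/24 per day
Rate of B = 1/10 per day
Combined rate = 1/24 + 1/10 = 34/240 ≈ 0.1417 per day
Days = 1 / combined rate = 240/34
≈ 7.06 days

7.06 days


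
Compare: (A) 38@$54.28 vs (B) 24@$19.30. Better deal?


Deal A: $54.28/38 = $1.4284/unit
Deal B: $19.30/24 = $0.8042/unit
B is cheaper per unit
= Deal B

Deal B


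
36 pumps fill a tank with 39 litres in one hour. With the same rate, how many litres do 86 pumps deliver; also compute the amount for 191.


Direct proportion: y/x = constant
k = 39/36 ≈ 1.0833
y at x=86: k × 86 = 39 × 86 / 36 = 3354/36 ≈ 93.17
y at x=191: k × 191 = 39 × 191 / 36 = 7449/36 ≈ 206.92
= 93.17 and 206.92

93.17 and 206.92


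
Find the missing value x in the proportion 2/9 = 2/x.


Cross multiply: 2 × x = 9 × 2
2x = 18
x = 18 / 2
= 9.00

9.00


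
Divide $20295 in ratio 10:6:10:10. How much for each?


Total parts = 10 + 6 + 10 + 10 = 36
Part 1: 20295 × 10/36 = 5637.50
Part 2: 20295 × 6/36 = 3382.50
Part 3: 20295 × 10/36 = 5637.50
Part 4: 20295 × 10/36 = 5637.50
= Part 1: $5637.50, Part 2: $3382.50, Part 3: $5637.50, Part 4: $5637.50

Part 1: $5637.50, Part 2: $3382.50, Part 3: $5637.50, Part 4: $5637.50


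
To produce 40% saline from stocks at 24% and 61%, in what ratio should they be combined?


Let x parts of 24% mix with y parts of 61%.
24x + 61y = 40(x + y)
24x + 61y = 40x + 40y
x(24 - 40) = y(40 - 61)
x/y = (61 - 40)/(40 - 24) = 21/16
Simplify: 21:16
= 21:16

21:16


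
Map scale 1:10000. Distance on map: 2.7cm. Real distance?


Real distance = map distance × scale
= 2.7cm × 10000
= 27000 cm = 270.0 m
= 0.270 km

0.270 km


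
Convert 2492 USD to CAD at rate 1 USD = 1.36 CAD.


Amount × rate = 2492 × 1.36
= 3389.12 CAD

3389.12 CAD


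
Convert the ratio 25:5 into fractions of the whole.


Total parts = 25 + 5 = 30
First part: 25/30 = 5/6
Second part: 5/30 = 1/6
= 5/6 and 1/6

5/6 and 1/6


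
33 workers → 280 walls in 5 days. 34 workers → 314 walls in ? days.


Days ∝ work / workers, so d₂ = d₁ × (m₁/m₂) × (w₂/w₁)
Workers factor (inverse): 33/34 ≈ 0.9706
Work factor (direct): 314/280 ≈ 1.1214
d₂ = 5 × 33/34 × 314/280 = (5 × 33 × 314) / (34 × 280) = 51810/9520
≈ 5.44 days

5.44 days


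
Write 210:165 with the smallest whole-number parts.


GCD(210, 165) = 15
210/15 : 165/15
= 14:11

14:11


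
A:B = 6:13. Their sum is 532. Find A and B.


Let A = 6k, B = 13k.
6k + 13k = 532
19k = 532 → k = 532/19 = 28
A = 6×28 = 168, B = 13×28 = 364
= A = 168, B = 364

A = 168, B = 364


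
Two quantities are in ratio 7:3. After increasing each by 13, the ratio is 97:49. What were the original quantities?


Let A = 7k, B = 3k.
(7k + 13) / (3k + 13) = 97/49
Cross-multiply: 49(7k + 13) = 97(3k + 13)
343k + 637 = 291k + 1261
343k - 291k = 1261 - 637
52k = 624
k = 624/52 = 12
A = 7×12 = 84, B = 3×12 = 36
= A = 84, B = 36

A = 84, B = 36


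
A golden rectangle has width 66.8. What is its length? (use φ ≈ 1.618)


φ = (1 + √5) / 2 ≈ 1.618
Length = width × φ = 66.8 × 1.618 = 108.0824
≈ 108.08

108.08


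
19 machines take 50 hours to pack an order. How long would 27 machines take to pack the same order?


Inverse proportion: x × y = constant
k = 19 × 50 = 950
y₂ = k / 27 = 950 / 27
= 35.19

35.19


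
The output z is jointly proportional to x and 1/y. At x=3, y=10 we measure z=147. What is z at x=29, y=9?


z = k·x/y
Solve for k using the known point: k = z·y/x = 147×10/3 = 1470/3 = 490.0000
Now evaluate at x=29, y=9:
z = k × 29 / 9 = (1470 × 29) / (3 × 9) = 42630/27
≈ 1578.8889

1578.8889


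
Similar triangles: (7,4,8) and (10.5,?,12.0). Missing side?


Scale factor = 10.5/7 = 1.5
Missing side = 4 × 1.5
= 6.0

6.0


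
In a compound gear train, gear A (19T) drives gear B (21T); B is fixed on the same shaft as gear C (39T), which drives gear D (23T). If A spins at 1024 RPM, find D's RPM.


Stage 1: RPM_B = RPM_A × t_A/t_B = 1024 × 19/21 = 19456/21 ≈ 926.48
B and C share a shaft → RPM_C = RPM_B
Stage 2: RPM_D = RPM_C × t_C/t_D = RPM_A × (t_A×t_C)/(t_B×t_D)
Overall ratio = (19×39)/(21×23) = 741/483
RPM_D = 1024 × 741/483 = 758784/483
≈ 1570.98 RPM

1570.98 RPM


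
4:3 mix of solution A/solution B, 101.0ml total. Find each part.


Total parts = 4 + 3 = 7
solution A: 101.0 × 4/7 = 57.7ml
solution B: 101.0 × 3/7 = 43.3ml
= 57.7ml and 43.3ml

57.7ml and 43.3ml


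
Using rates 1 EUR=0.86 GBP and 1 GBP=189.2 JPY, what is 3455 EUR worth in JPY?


Step 1: 3455 EUR × 0.86 = 2971.30 GBP
Step 2: 2971.30 GBP × 189.2 = 562169.96 JPY
Implied rate EUR→JPY = 0.86 × 189.2 = 162.7120
= 562169.96 JPY

562169.96 JPY


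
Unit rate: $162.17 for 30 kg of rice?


Unit rate = total / quantity
= 162.17 / 30
= $5.41 per unit

$5.41 per unit


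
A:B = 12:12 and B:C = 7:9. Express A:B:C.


Match B: multiply A:B by 7 → 84:84
Multiply B:C by 12 → 84:108
Combined: 84:84:108
GCD = 12
= 7:7:9

7:7:9


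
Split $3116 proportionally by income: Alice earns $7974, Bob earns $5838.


Total income = 7974 + 5838 = $13812
Alice: $3116 × 7974/13812 = $1798.94
Bob: $3116 × 5838/13812 = $1317.06
= Alice: $1798.94, Bob: $1317.06

Alice: $1798.94, Bob: $1317.06


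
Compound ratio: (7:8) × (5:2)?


Compound ratio = (7×5) : (8×2)
= 35:16
GCD = 1
= 35:16

35:16


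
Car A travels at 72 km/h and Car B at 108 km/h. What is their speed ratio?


Ratio = 72:108
GCD = 36
Simplified = 2:3
Time ratio (same distance) = 3:2
Speed ratio = 2:3

2:3


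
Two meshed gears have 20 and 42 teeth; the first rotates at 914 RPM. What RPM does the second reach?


Gear ratio = 20:42 = 10:21
RPM_B = RPM_A × (teeth_A / teeth_B)
= 914 × (20/42)
= 435.2 RPM

435.2 RPM


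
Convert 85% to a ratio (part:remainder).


85% means 85 parts out of 100; remainder = 15
Part : remainder = 85:15
GCD = 5
= 17:3

17:3


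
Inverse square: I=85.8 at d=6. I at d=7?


I₁d₁² = I₂d₂²
I₂ = I₁ × (d₁/d₂)²
= 85.8 × (6/7)²
= 85.8 × 36/49
= 3088.8/49
≈ 63.0367

63.0367


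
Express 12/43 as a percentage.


Percentage = (part / whole) × 100
= (12 / 43) × 100
≈ 27.91%

27.91%


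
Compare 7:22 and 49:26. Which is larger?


7/22 = 0.3182
49/26 = 1.8846
0.3182 < 1.8846, so 7:22 is less
= 49:26

49:26


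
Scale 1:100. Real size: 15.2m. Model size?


Model size = real / scale
= 15.2 / 100
= 0.1520 m

0.1520 m


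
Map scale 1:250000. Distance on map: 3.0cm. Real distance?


Real distance = map distance × scale
= 3.0cm × 250000
= 750000 cm = 7500.0 m
= 7.500 km

7.500 km


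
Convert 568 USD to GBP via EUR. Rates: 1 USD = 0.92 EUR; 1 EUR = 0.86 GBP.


Step 1: 568 USD × 0.92 = 522.56 EUR
Step 2: 522.56 EUR × 0.86 = 449.40 GBP
Implied rate USD→GBP = 0.92 × 0.86 = 0.7912
= 449.40 GBP

449.40 GBP


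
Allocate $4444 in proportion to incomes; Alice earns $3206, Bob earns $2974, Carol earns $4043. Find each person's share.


Total income = 3206 + 2974 + 4043 = $10223
Alice: $4444 × 3206/10223 = $1393.67
Bob: $4444 × 2974/10223 = $1292.82
Carol: $4444 × 4043/10223 = $1757.52
= Alice: $1393.67, Bob: $1292.82, Carol: $1757.52

Alice: $1393.67, Bob: $1292.82, Carol: $1757.52


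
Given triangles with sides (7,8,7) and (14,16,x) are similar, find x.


Scale factor = 14/7 = 2
Missing side = 7 × 2
= 14.0

14.0


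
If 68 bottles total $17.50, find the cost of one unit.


Unit rate = total / quantity
= 17.50 / 68
= $0.26 per unit

$0.26 per unit


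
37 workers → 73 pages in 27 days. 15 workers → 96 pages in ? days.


Days ∝ work / workers, so d₂ = d₁ × (m₁/m₂) × (w₂/w₁)
Workers factor (inverse): 37/15 ≈ 2.4667
Work factor (direct): 96/73 ≈ 1.3151
d₂ = 27 × 37/15 × 96/73 = (27 × 37 × 96) / (15 × 73) = 95904/1095
≈ 87.58 days

87.58 days


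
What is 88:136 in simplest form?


GCD(88, 136) = 8
88/8 : 136/8
= 11:17

11:17


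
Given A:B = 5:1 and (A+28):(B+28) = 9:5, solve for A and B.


Let A = 5k, B = 1k.
(5k + 28) / (1k + 28) = 9/5
Cross-multiply: 5(5k + 28) = 9(1k + 28)
25k + 140 = 9k + 252
25k - 9k = 252 - 140
16k = 112
k = 112/16 = 7
A = 5×7 = 35, B = 1×7 = 7
= A = 35, B = 7

A = 35, B = 7


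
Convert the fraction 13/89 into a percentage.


Percentage = (part / whole) × 100
= (13 / 89) × 100
≈ 14.61%

14.61%


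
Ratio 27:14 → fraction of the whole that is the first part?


Total parts = 27 + 14 = 41
First part: 27/41 = 27/41
= 27/41

27/41


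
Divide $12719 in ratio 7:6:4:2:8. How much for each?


Total parts = 7 + 6 + 4 + 2 + 8 = 27
Part 1: 12719 × 7/27 = 3297.52
Part 2: 12719 × 6/27 = 2826.44
Part 3: 12719 × 4/27 = 1884.30
Part 4: 12719 × 2/27 = 942.15
Part 5: 12719 × 8/27 = 3768.59
= Part 1: $3297.52, Part 2: $2826.44, Part 3: $1884.30, Part 4: $942.15, Part 5: $3768.59

Part 1: $3297.52, Part 2: $2826.44, Part 3: $1884.30, Part 4: $942.15, Part 5: $3768.59


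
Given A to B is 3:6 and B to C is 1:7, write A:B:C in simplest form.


Match B: multiply A:B by 1 → 3:6
Multiply B:C by 6 → 6:42
Combined: 3:6:42
GCD = 3
= 1:2:14

1:2:14


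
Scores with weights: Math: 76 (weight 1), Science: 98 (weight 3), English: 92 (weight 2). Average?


Numerator = 76×1 + 98×3 + 92×2
= 76 + 294 + 184
= 554
Total weight = 6
Weighted avg = 554/6
= 92.33

92.33


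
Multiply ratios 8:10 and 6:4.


Compound ratio = (8×6) : (10×4)
= 48:40
GCD = 8
= 6:5

6:5


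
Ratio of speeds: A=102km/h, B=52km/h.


Ratio = 102:52
GCD = 2
Simplified = 51:26
Time ratio (same distance) = 26:51
Speed ratio = 51:26

51:26


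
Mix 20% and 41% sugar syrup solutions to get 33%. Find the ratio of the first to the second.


Let x parts of 20% mix with y parts of 41%.
20x + 41y = 33(x + y)
20x + 41y = 33x + 33y
x(20 - 33) = y(33 - 41)
x/y = (41 - 33)/(33 - 20) = 8/13
Simplify: 8:13
= 8:13

8:13


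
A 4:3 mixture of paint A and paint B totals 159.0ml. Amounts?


Total parts = 4 + 3 = 7
paint A: 159.0 × 4/7 = 90.9ml
paint B: 159.0 × 3/7 = 68.1ml
= 90.9ml and 68.1ml

90.9ml and 68.1ml


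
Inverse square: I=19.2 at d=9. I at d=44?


I₁d₁² = I₂d₂²
I₂ = I₁ × (d₁/d₂)²
= 19.2 × (9/44)²
= 19.2 × 81/1936
= 1555.2/1936
≈ 0.8033

0.8033


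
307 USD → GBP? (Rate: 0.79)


Amount × rate = 307 × 0.79
= 242.53 GBP

242.53 GBP


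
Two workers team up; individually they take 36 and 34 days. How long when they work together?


Rate of A = 1/36 per day
Rate of B = 1/34 per day
Combined rate = 1/36 + 1/34 = 70/1224 ≈ 0.0572 per day
Days = 1 / combined rate = 1224/70
≈ 17.49 days

17.49 days


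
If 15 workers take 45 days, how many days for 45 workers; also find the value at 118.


Inverse proportion: x × y = constant
k = 15 × 45 = 675
At x=45: k/45 = 15.00
At x=118: k/118 = 5.72
= 15.00 and 5.72

15.00 and 5.72


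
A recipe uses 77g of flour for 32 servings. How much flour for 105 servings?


Direct proportion: y/x = constant
k = 77/32 ≈ 2.4063
y₂ = k × 105 = 77 × 105 / 32 = 8085/32
≈ 252.66

252.66


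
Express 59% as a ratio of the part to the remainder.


59% means 59 parts out of 100; remainder = 41
Part : remainder = 59:41
GCD = 1
= 59:41

59:41


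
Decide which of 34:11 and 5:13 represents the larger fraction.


34/11 = 3.0909
5/13 = 0.3846
3.0909 > 0.3846, so 34:11 is greater
= 34:11

34:11


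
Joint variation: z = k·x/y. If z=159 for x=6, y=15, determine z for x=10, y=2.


z = k·x/y
Solve for k using the known point: k = z·y/x = 159×15/6 = 2385/6 = 397.5000
Now evaluate at x=10, y=2:
z = k × 10 / 2 = (2385 × 10) / (6 × 2) = 23850/12
= 1987.5000

1987.5000


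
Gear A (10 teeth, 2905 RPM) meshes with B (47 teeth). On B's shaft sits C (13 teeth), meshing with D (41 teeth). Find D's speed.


Stage 1: RPM_B = RPM_A × t_A/t_B = 2905 × 10/47 = 29050/47 ≈ 618.09
B and C share a shaft → RPM_C = RPM_B
Stage 2: RPM_D = RPM_C × t_C/t_D = RPM_A × (t_A×t_C)/(t_B×t_D)
Overall ratio = (10×13)/(47×41) = 130/1927
RPM_D = 2905 × 130/1927 = 377650/1927
≈ 195.98 RPM

195.98 RPM


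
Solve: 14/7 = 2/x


Cross multiply: 14 × x = 7 × 2
14x = 14
x = 14 / 14
= 1.00

1.00


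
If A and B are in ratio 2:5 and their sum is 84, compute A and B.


Let A = 2k, B = 5k.
2k + 5k = 84
7k = 84 → k = 84/7 = 12
A = 2×12 = 24, B = 5×12 = 60
= A = 24, B = 60

A = 24, B = 60


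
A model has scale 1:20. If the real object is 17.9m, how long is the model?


Model size = real / scale
= 17.9 / 20
= 0.8950 m

0.8950 m


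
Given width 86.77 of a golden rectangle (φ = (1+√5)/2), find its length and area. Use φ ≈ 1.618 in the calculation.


φ = (1 + √5) / 2 ≈ 1.618
Length = width × φ = 86.77 × 1.618 = 140.39386
≈ 140.39
Area = width × length = 86.77 × 140.39386 = 12181.9752322 ≈ 12181.98
= Length: 140.39, Area: 12181.98

Length: 140.39, Area: 12181.98


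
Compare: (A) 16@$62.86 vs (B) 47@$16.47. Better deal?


Deal A: $62.86/16 = $3.9288/unit
Deal B: $16.47/47 = $0.3504/unit
B is cheaper per unit
= Deal B

Deal B


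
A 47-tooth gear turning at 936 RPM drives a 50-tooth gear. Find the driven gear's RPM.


Gear ratio = 47:50 = 47:50
RPM_B = RPM_A × (teeth_A / teeth_B)
= 936 × (47/50)
= 879.8 RPM

879.8 RPM


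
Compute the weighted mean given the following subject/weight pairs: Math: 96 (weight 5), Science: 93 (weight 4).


Numerator = 96×5 + 93×4
= 480 + 372
= 852
Total weight = 9
Weighted avg = 852/9
= 94.67

94.67


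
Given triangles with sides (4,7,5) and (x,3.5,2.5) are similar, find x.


Scale factor = 3.5/7 = 0.5
Missing side = 4 × 0.5
= 2.0

2.0


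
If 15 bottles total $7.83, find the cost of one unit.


Unit rate = total / quantity
= 7.83 / 15
= $0.52 per unit

$0.52 per unit


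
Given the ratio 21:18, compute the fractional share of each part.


Total parts = 21 + 18 = 39
First part: 21/39 = 7/13
Second part: 18/39 = 6/13
= 7/13 and 6/13

7/13 and 6/13


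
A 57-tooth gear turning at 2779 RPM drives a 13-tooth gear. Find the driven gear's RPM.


Gear ratio = 57:13 = 57:13
RPM_B = RPM_A × (teeth_A / teeth_B)
= 2779 × (57/13)
= 12184.8 RPM

12184.8 RPM


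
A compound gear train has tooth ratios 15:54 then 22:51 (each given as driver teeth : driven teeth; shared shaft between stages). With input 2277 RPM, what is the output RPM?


Stage 1: RPM_B = RPM_A × t_A/t_B = 2277 × 15/54 = 34155/54 = 632.50
B and C share a shaft → RPM_C = RPM_B
Stage 2: RPM_D = RPM_C × t_C/t_D = RPM_A × (t_A×t_C)/(t_B×t_D)
Overall ratio = (15×22)/(54×51) = 330/2754
RPM_D = 2277 × 330/2754 = 751410/2754
≈ 272.84 RPM

272.84 RPM


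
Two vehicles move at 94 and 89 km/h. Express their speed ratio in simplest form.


Ratio = 94:89
GCD = 1
Simplified = 94:89
Time ratio (same distance) = 89:94
Speed ratio = 94:89

94:89


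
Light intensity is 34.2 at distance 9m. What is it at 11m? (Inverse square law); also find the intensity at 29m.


I₁d₁² = I₂d₂²
I at 11m = 34.2 × (9/11)² = 34.2 × 81/121 = 2770.2/121 ≈ 22.8942
I at 29m = 34.2 × (9/29)² = 34.2 × 81/841 = 2770.2/841 ≈ 3.2939
= 22.8942 and 3.2939

22.8942 and 3.2939


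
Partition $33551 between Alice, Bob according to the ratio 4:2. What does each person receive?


Total parts = 4 + 2 = 6
Alice: 33551 × 4/6 = 22367.33
Bob: 33551 × 2/6 = 11183.67
= Alice: $22367.33, Bob: $11183.67

Alice: $22367.33, Bob: $11183.67


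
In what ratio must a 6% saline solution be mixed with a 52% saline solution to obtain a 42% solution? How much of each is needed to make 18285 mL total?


Let x parts of 6% mix with y parts of 52%.
6x + 52y = 42(x + y)
6x + 52y = 42x + 42y
x(6 - 42) = y(42 - 52)
x/y = (52 - 42)/(42 - 6) = 10/36
Simplify: 5:18
Total parts = 23; one part = 18285/23 = 795.00 mL
6% solution: 5×795.00 = 3975.00 mL
52% solution: 18×795.00 = 14310.00 mL
= ratio 5:18; 3975.00 mL and 14310.00 mL

ratio 5:18; 3975.00 mL and 14310.00 mL


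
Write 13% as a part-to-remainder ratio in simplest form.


13% means 13 parts out of 100; remainder = 87
Part : remainder = 13:87
GCD = 1
= 13:87

13:87


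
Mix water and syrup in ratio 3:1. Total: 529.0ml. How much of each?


Total parts = 3 + 1 = 4
water: 529.0 × 3/4 = 396.8ml
syrup: 529.0 × 1/4 = 132.3ml
= 396.8ml and 132.3ml

396.8ml and 132.3ml


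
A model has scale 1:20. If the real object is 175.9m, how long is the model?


Model size = real / scale
= 175.9 / 20
= 8.7950 m

8.7950 m


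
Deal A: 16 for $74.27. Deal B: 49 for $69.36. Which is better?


Deal A: $74.27/16 = $4.6419/unit
Deal B: $69.36/49 = $1.4155/unit
B is cheaper per unit
= Deal B

Deal B


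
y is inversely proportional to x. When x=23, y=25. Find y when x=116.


Inverse proportion: x × y = constant
k = 23 × 25 = 575
y₂ = k / 116 = 575 / 116
= 4.96

4.96


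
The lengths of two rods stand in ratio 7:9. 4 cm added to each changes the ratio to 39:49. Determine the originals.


Let A = 7k, B = 9k.
(7k + 4) / (9k + 4) = 39/49
Cross-multiply: 49(7k + 4) = 39(9k + 4)
343k + 196 = 351k + 156
343k - 351k = 156 - 196
-8k = -40
k = -40/-8 = 5
A = 7×5 = 35, B = 9×5 = 45
= A = 35, B = 45

A = 35, B = 45


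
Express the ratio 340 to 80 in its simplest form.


GCD(340, 80) = 20
340/20 : 80/20
= 17:4

17:4


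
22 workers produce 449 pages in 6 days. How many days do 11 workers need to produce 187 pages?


Days ∝ work / workers, so d₂ = d₁ × (m₁/m₂) × (w₂/w₁)
Workers factor (inverse): 22/11 = 2.0000
Work factor (direct): 187/449 ≈ 0.4165
d₂ = 6 × 22/11 × 187/449 = (6 × 22 × 187) / (11 × 449) = 24684/4939
≈ 5.00 days

5.00 days


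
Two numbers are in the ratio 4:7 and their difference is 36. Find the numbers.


Let A = 4k, B = 7k.
7k - 4k = 36
3k = 36 → k = 36/3 = 12
A = 4×12 = 48, B = 7×12 = 84
= A = 48, B = 84

A = 48, B = 84


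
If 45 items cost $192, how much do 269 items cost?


Direct proportion: y/x = constant
k = 192/45 ≈ 4.2667
y₂ = k × 269 = 192 × 269 / 45 = 51648/45
≈ 1147.73

1147.73


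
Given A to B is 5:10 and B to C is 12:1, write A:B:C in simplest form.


Match B: multiply A:B by 12 → 60:120
Multiply B:C by 10 → 120:10
Combined: 60:120:10
GCD = 10
= 6:12:1

6:12:1


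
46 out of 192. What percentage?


Percentage = (part / whole) × 100
= (46 / 192) × 100
≈ 23.96%

23.96%


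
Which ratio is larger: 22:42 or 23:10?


22/42 = 0.5238
23/10 = 2.3000
0.5238 < 2.3000, so 22:42 is less
= 23:10

23:10


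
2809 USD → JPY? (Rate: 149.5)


Amount × rate = 2809 × 149.5
= 419945.50 JPY

419945.50 JPY


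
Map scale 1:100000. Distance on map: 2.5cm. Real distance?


Real distance = map distance × scale
= 2.5cm × 100000
= 250000 cm = 2500.0 m
= 2.500 km

2.500 km


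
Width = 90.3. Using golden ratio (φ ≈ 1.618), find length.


φ = (1 + √5) / 2 ≈ 1.618
Length = width × φ = 90.3 × 1.618 = 146.1054
≈ 146.11

146.11


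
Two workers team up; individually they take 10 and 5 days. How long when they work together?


Rate of A = 1/10 per day
Rate of B = 1/5 per day
Combined rate = 1/10 + 1/5 = 15/50 = 0.3000 per day
Days = 1 / combined rate = 50/15
≈ 3.33 days

3.33 days


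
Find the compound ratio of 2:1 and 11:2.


Compound ratio = (2×11) : (1×2)
= 22:2
GCD = 2
= 11:1

11:1


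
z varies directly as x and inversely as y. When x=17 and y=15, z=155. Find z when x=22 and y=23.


z = k·x/y
Solve for k using the known point: k = z·y/x = 155×15/17 = 2325/17 ≈ 136.7647
Now evaluate at x=22, y=23:
z = k × 22 / 23 = (2325 × 22) / (17 × 23) = 51150/391
≈ 130.8184

130.8184


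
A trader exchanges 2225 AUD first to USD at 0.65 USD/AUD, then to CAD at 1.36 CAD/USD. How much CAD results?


Step 1: 2225 AUD × 0.65 = 1446.25 USD
Step 2: 1446.25 USD × 1.36 = 1966.90 CAD
Implied rate AUD→CAD = 0.65 × 1.36 = 0.8840
= 1966.90 CAD

1966.90 CAD
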